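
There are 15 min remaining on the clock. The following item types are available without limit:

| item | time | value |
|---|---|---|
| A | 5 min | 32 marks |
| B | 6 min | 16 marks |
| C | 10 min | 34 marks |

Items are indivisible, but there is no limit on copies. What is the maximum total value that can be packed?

Best value-per-unit is A at 32/5, and filling with it alone uses time 3×5=15. No mix of the others beats 3×32 = 96.

96 marks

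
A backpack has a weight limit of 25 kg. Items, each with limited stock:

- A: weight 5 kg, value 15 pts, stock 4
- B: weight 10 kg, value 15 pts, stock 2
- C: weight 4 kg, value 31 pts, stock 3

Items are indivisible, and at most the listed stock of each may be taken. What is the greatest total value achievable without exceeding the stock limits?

123 pts

Best selections within weight 25 and stock limits:
- 2×A + 3×C: weight 22, value 123
- 1×A + 3×C: weight 17, value 108
- 1×B + 3×C: weight 22, value 108
- 3×A + 2×C: weight 23, value 107
Best: 123 pts.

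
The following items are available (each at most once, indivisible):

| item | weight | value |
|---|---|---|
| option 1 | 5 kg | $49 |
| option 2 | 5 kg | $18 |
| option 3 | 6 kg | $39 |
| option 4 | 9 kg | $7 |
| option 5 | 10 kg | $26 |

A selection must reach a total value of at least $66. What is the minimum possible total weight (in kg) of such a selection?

10

Subsets with value ≥ 66, sorted by total weight:
- option 1+option 2: weight 10, value 67
- option 1+option 3: weight 11, value 88
- option 1+option 5: weight 15, value 75
Minimum weight: 10 kg.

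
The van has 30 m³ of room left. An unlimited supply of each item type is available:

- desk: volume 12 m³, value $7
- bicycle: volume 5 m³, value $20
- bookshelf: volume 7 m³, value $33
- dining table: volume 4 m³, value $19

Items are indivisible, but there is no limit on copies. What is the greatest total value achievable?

$142

Best value-per-unit is dining table at 19/4; filling with it alone gives 7×19 = 133.
Optimal mix: 2×bookshelf + 4×dining table → volume 30, value 142.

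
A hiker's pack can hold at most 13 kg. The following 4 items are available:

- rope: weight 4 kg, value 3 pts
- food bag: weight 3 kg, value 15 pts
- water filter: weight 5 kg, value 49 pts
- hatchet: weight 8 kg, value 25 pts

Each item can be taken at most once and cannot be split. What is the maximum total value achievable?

Check high-value combinations within 13 kg:
- water filter+hatchet: weight 5+8=13, value 49+25=74
- rope+food bag+water filter: weight 4+3+5=12, value 3+15+49=67
- food bag+water filter: weight 3+5=8, value 15+49=64
Best: 74 pts.

74 pts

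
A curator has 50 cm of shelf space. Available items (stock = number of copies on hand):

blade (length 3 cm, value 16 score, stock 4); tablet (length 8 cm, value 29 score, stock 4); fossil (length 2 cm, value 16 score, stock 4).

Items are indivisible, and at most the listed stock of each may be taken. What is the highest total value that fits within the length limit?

228 score

Top feasible selections:
- 3×blade + 4×tablet + 4×fossil: length 49, value 228
- 4×blade + 4×tablet + 3×fossil: length 50, value 228
Best: 228 score.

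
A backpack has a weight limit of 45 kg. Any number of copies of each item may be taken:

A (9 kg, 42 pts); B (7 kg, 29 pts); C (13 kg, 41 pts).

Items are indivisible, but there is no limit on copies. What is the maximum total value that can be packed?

Best value-per-unit is A at 42/9, and filling with it alone uses weight 5×9=45. No mix of the others beats 5×42 = 210.

210 pts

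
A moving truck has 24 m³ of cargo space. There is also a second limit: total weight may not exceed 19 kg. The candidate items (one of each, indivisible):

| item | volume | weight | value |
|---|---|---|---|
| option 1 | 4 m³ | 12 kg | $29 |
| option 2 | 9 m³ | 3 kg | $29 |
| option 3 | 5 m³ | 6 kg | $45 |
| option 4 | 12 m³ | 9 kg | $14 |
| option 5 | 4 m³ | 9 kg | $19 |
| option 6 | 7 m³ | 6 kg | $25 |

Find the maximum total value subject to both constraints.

$99

Feasible sets respecting both limits:
- option 2+option 3+option 6: volume 21, weight 15, value 99
- option 2+option 3+option 5: volume 18, weight 18, value 93
- option 1+option 3: volume 9, weight 18, value 74
- option 2+option 3: volume 14, weight 9, value 74
Best: $99.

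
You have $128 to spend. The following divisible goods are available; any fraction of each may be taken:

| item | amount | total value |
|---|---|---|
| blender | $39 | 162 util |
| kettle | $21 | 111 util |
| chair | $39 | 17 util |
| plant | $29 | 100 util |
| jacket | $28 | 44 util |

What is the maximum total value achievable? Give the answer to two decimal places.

421.79

Take in order of value per unit:
- kettle (111/21 per unit): all 21 → value 111, running total 111.00
- blender (162/39 per unit): all 39 → value 162, running total 273.00
- plant (100/29 per unit): all 29 → value 100, running total 373.00
- jacket (44/28 per unit): all 28 → value 44, running total 417.00
- chair (17/39 per unit): 11 of 39 → value 11×17/39 = 4.7949, running total 421.79
Total 421.79.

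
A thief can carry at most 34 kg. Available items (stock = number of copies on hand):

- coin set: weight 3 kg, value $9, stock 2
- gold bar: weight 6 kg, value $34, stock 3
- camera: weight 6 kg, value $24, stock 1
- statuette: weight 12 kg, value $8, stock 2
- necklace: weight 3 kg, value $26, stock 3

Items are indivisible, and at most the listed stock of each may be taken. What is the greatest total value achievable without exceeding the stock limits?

$204

Best selections within weight 34 and stock limits:
- 3×gold bar + 1×camera + 3×necklace: weight 33, value 204
- 2×coin set + 3×gold bar + 3×necklace: weight 33, value 198
- 1×coin set + 3×gold bar + 3×necklace: weight 30, value 189
- 2×coin set + 2×gold bar + 1×camera + 3×necklace: weight 33, value 188
Best: $204.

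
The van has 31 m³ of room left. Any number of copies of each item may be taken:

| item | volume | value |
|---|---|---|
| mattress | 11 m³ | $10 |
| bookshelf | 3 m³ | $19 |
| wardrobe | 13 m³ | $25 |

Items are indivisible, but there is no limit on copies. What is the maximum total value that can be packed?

$190

Best value-per-unit is bookshelf at 19/3, and filling with it alone uses volume 10×3=30. No mix of the others beats 10×19 = 190.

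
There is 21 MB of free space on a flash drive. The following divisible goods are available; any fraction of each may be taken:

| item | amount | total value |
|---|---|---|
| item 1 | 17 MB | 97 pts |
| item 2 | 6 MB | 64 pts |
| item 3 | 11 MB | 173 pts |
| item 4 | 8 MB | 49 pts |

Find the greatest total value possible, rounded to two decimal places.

261.50

Take in order of value per unit:
- item 3 (173/11 per unit): all 11 → value 173, running total 173.00
- item 2 (64/6 per unit): all 6 → value 64, running total 237.00
- item 4 (49/8 per unit): 4 of 8 → value 4×49/8 = 24.5000, running total 261.50
Total 261.50.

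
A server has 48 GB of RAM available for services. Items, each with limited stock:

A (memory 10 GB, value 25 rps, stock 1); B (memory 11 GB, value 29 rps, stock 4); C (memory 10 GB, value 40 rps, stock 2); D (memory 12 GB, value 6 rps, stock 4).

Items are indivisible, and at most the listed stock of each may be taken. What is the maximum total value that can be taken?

Top feasible selections:
- 2×B + 2×C: memory 42, value 138
- 1×A + 1×B + 2×C: memory 41, value 134
Best: 138 rps.

138 rps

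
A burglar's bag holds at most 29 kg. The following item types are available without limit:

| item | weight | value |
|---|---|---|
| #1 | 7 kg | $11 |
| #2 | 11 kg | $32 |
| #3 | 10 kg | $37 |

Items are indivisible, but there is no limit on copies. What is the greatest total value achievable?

$85

Best value-per-unit is #3 at 37/10; filling with it alone gives 2×37 = 74.
Optimal mix: 1×#1 + 2×#3 → weight 27, value 85.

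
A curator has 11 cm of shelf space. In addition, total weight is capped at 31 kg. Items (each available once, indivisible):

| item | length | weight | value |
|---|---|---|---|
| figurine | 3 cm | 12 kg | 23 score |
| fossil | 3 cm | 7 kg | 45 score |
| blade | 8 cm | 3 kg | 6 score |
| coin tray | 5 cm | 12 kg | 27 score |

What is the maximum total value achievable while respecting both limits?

95 score

Feasible sets respecting both limits:
- figurine+fossil+coin tray: length 11, weight 31, value 95
- fossil+coin tray: length 8, weight 19, value 72
- figurine+fossil: length 6, weight 19, value 68
Best: 95 score.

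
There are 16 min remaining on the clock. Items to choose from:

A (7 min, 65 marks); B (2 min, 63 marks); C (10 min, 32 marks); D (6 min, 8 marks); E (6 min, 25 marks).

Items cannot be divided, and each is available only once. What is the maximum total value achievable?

153 marks

Check high-value combinations within 16 min:
- A+B+E: time 7+2+6=15, value 65+63+25=153
- A+B+D: time 7+2+6=15, value 65+63+8=136
- A+B: time 7+2=9, value 65+63=128
Best: 153 marks.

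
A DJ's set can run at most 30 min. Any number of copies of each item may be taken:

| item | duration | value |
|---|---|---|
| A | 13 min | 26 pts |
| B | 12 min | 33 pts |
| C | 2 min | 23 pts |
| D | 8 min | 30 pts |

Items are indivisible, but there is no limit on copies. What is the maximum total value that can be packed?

Best value-per-unit is C at 23/2, and filling with it alone uses duration 15×2=30. No mix of the others beats 15×23 = 345.

345 pts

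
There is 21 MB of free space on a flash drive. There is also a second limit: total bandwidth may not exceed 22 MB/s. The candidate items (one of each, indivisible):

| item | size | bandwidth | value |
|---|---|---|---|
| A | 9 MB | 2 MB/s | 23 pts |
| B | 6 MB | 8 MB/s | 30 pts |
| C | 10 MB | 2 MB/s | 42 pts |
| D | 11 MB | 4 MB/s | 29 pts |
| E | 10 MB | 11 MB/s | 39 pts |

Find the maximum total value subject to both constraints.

Feasible sets respecting both limits:
- C+E: size 20, bandwidth 13, value 81
- B+C: size 16, bandwidth 10, value 72
- C+D: size 21, bandwidth 6, value 71
- B+E: size 16, bandwidth 19, value 69
Best: 81 pts.

81 pts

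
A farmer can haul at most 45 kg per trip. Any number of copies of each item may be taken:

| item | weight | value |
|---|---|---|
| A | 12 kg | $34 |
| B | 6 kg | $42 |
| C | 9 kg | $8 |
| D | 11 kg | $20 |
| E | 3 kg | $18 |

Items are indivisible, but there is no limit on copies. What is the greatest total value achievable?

$312

Best value-per-unit is B at 42/6; filling with it alone gives 7×42 = 294.
Optimal mix: 7×B + 1×E → weight 45, value 312.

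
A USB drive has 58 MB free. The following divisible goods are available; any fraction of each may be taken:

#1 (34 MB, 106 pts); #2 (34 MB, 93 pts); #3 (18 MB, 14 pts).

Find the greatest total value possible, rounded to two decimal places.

171.65

Take in order of value per unit:
- #1 (106/34 per unit): all 34 → value 106, running total 106.00
- #2 (93/34 per unit): 24 of 34 → value 24×93/34 = 65.6471, running total 171.65
Total 171.65.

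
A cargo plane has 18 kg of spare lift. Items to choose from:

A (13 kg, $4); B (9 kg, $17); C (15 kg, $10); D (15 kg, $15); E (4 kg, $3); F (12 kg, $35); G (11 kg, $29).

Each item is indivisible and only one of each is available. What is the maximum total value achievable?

This is a 0/1 knapsack; check combinations near the capacity.
- E+F: weight 4+12=16, value 3+35=38
- F: weight 12, value 35
- E+G: weight 4+11=15, value 3+29=32
- G: weight 11, value 29
- B+E: weight 9+4=13, value 17+3=20
Best: $38.

$38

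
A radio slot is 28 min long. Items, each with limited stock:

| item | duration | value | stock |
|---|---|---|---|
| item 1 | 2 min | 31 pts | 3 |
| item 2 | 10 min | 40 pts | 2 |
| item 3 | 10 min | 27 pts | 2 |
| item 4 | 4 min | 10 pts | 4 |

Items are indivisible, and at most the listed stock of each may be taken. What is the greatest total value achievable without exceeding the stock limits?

173 pts

Best selections within duration 28 and stock limits:
- 3×item 1 + 2×item 2: duration 26, value 173
- 3×item 1 + 1×item 2 + 3×item 4: duration 28, value 163
- 3×item 1 + 1×item 2 + 1×item 3: duration 26, value 160
- 3×item 1 + 1×item 2 + 2×item 4: duration 24, value 153
Best: 173 pts.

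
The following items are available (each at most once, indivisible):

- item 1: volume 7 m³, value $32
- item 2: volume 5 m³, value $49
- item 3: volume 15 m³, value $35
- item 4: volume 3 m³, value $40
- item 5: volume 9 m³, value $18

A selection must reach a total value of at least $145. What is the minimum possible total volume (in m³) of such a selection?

Subsets with value ≥ 145, sorted by total volume:
- item 1+item 2+item 3+item 4: volume 30, value 156
- item 1+item 2+item 3+item 4+item 5: volume 39, value 174
Minimum volume: 30 m³.

30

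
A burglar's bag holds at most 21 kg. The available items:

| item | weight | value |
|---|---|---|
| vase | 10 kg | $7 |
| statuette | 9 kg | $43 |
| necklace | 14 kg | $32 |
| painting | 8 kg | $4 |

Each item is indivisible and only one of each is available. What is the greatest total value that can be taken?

This is a 0/1 knapsack; check combinations near the capacity.
- vase+statuette: weight 10+9=19, value 7+43=50
- statuette+painting: weight 9+8=17, value 43+4=47
- statuette: weight 9, value 43
- necklace: weight 14, value 32
- vase+painting: weight 10+8=18, value 7+4=11
Best: $50.

$50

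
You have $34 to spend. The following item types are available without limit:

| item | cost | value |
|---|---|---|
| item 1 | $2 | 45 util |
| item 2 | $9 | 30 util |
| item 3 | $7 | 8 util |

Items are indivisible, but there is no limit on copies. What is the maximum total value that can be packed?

765 util

Best value-per-unit is item 1 at 45/2, and filling with it alone uses cost 17×2=34. No mix of the others beats 17×45 = 765.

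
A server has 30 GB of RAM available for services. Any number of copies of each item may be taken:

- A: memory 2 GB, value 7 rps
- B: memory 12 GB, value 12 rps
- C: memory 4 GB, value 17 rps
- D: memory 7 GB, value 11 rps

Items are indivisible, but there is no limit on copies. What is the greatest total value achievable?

126 rps

Best value-per-unit is C at 17/4; filling with it alone gives 7×17 = 119.
Optimal mix: 1×A + 7×C → memory 30, value 126.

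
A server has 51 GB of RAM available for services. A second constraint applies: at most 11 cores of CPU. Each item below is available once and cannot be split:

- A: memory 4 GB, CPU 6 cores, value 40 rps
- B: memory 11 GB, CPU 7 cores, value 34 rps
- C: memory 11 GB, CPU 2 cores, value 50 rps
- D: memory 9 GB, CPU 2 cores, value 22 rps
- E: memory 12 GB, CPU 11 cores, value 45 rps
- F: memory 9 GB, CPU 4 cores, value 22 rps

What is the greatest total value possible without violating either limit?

112 rps

Feasible sets respecting both limits:
- A+C+D: memory 24, CPU 10, value 112
- B+C+D: memory 31, CPU 11, value 106
- C+D+F: memory 29, CPU 8, value 94
Best: 112 rps.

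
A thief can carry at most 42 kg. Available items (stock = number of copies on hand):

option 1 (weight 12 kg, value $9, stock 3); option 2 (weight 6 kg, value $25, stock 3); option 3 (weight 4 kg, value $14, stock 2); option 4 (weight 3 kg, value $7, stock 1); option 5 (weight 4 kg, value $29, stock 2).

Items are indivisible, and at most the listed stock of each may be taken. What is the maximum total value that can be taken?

$168

Top feasible selections:
- 3×option 2 + 2×option 3 + 1×option 4 + 2×option 5: weight 37, value 168
- 3×option 2 + 2×option 3 + 2×option 5: weight 34, value 161
Best: $168.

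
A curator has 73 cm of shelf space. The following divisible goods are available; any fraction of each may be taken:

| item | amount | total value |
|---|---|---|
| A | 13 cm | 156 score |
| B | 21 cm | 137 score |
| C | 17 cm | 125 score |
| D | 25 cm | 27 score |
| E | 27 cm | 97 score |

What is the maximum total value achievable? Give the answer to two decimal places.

497.04

Take in order of value per unit:
- A (156/13 per unit): all 13 → value 156, running total 156.00
- C (125/17 per unit): all 17 → value 125, running total 281.00
- B (137/21 per unit): all 21 → value 137, running total 418.00
- E (97/27 per unit): 22 of 27 → value 22×97/27 = 79.0370, running total 497.04
Total 497.04.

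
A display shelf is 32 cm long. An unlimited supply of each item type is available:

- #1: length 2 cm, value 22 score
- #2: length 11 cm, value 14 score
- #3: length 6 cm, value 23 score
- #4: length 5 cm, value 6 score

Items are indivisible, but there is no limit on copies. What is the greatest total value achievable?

Best value-per-unit is #1 at 22/2, and filling with it alone uses length 16×2=32. No mix of the others beats 16×22 = 352.

352 score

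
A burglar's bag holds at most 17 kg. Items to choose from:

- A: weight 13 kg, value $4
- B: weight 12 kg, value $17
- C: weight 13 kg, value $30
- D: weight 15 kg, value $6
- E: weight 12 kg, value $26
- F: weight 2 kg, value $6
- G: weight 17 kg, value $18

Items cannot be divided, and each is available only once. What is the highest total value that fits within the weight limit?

$36

Check high-value combinations within 17 kg:
- C+F: weight 13+2=15, value 30+6=36
- E+F: weight 12+2=14, value 26+6=32
- C: weight 13, value 30
- E: weight 12, value 26
Best: $36.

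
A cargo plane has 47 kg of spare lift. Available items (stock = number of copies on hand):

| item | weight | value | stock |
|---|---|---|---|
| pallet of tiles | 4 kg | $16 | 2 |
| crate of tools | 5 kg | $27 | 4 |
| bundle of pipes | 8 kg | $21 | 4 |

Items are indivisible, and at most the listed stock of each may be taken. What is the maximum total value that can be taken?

Best selections within weight 47 and stock limits:
- 2×pallet of tiles + 4×crate of tools + 2×bundle of pipes: weight 44, value 182
- 2×pallet of tiles + 3×crate of tools + 3×bundle of pipes: weight 47, value 176
- 4×crate of tools + 3×bundle of pipes: weight 44, value 171
Best: $182.

$182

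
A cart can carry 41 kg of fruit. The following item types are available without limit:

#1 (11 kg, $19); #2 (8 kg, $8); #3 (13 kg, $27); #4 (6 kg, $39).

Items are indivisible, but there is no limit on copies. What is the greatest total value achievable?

$234

Best value-per-unit is #4 at 39/6, and filling with it alone uses weight 6×6=36. No mix of the others beats 6×39 = 234.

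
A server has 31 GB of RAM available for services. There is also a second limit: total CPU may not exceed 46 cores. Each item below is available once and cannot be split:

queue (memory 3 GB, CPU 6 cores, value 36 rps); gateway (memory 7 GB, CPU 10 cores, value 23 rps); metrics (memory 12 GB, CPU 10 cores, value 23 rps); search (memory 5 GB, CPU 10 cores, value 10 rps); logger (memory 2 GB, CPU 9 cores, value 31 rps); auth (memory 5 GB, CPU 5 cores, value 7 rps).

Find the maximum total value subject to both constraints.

123 rps

Feasible sets respecting both limits:
- queue+gateway+metrics+search+logger: memory 29, CPU 45, value 123
- queue+gateway+metrics+logger+auth: memory 29, CPU 40, value 120
- queue+gateway+metrics+logger: memory 24, CPU 35, value 113
- queue+gateway+search+logger+auth: memory 22, CPU 40, value 107
Best: 123 rps.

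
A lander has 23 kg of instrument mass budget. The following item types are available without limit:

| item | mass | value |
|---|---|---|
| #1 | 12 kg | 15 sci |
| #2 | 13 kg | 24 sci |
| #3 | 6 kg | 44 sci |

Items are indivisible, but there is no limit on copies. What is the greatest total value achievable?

132 sci

Best value-per-unit is #3 at 44/6, and filling with it alone uses mass 3×6=18. No mix of the others beats 3×44 = 132.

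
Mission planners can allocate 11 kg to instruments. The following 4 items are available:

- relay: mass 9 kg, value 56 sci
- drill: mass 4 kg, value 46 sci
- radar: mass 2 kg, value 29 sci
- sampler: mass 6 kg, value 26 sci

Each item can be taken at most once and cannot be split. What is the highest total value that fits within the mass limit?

85 sci

This is a 0/1 knapsack; check combinations near the capacity.
- relay+radar: mass 9+2=11, value 56+29=85
- drill+radar: mass 4+2=6, value 46+29=75
- drill+sampler: mass 4+6=10, value 46+26=72
- relay: mass 9, value 56
Best: 85 sci.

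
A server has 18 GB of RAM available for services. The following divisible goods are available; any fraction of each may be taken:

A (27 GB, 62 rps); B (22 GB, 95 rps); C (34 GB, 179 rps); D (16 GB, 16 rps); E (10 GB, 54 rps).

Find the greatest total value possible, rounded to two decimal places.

Take in order of value per unit:
- E (54/10 per unit): all 10 → value 54, running total 54.00
- C (179/34 per unit): 8 of 34 → value 8×179/34 = 42.1176, running total 96.12
Total 96.12.

96.12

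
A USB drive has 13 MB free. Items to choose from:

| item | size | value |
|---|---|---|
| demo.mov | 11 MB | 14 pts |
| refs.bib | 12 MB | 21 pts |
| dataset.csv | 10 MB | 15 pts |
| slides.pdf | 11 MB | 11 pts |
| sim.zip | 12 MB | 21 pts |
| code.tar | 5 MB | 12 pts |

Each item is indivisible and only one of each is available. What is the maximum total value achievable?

Check high-value combinations within 13 MB:
- refs.bib: size 12, value 21
- sim.zip: size 12, value 21
- dataset.csv: size 10, value 15
- demo.mov: size 11, value 14
Best: 21 pts.

21 pts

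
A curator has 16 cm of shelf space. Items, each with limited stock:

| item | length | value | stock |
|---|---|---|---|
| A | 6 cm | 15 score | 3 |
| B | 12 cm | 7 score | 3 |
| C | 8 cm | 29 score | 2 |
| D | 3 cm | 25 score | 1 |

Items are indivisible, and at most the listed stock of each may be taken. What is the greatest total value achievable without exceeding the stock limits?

Best selections within length 16 and stock limits:
- 2×C: length 16, value 58
- 2×A + 1×D: length 15, value 55
- 1×C + 1×D: length 11, value 54
- 1×A + 1×C: length 14, value 44
Best: 58 score.

58 score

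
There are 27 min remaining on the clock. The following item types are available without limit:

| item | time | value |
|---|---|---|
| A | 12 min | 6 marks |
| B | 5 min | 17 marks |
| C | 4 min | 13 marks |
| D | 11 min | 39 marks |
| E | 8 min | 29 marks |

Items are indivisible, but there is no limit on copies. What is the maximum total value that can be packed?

Best value-per-unit is E at 29/8; filling with it alone gives 3×29 = 87.
Optimal mix: 1×D + 2×E → time 27, value 97.

97 marks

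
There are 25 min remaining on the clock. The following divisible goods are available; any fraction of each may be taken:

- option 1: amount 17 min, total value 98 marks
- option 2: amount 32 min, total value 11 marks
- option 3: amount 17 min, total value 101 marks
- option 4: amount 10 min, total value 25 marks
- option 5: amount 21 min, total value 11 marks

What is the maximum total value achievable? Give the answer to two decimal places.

147.12

Take in order of value per unit:
- option 3 (101/17 per unit): all 17 → value 101, running total 101.00
- option 1 (98/17 per unit): 8 of 17 → value 8×98/17 = 46.1176, running total 147.12
Total 147.12.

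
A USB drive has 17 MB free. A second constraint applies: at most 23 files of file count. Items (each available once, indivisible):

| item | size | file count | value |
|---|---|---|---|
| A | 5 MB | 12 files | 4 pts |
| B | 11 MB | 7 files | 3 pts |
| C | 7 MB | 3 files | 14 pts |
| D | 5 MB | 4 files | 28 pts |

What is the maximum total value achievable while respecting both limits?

Feasible sets respecting both limits:
- A+C+D: size 17, file count 19, value 46
- C+D: size 12, file count 7, value 42
- A+D: size 10, file count 16, value 32
- B+D: size 16, file count 11, value 31
Best: 46 pts.

46 pts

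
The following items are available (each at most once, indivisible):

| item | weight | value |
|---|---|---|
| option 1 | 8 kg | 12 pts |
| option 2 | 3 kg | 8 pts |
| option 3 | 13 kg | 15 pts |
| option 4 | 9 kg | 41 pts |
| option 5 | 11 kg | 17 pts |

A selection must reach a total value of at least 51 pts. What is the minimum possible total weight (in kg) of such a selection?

Subsets with value ≥ 51, sorted by total weight:
- option 1+option 4: weight 17, value 53
- option 1+option 2+option 4: weight 20, value 61
- option 4+option 5: weight 20, value 58
Minimum weight: 17 kg.

17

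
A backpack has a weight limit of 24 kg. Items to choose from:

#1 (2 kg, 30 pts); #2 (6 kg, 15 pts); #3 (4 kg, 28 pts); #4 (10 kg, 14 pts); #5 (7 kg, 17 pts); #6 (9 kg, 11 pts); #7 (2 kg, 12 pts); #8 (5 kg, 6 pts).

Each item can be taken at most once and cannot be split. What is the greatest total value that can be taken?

102 pts

Check high-value combinations within 24 kg:
- #1+#2+#3+#5+#7: weight 2+6+4+7+2=21, value 30+15+28+17+12=102
- #1+#2+#3+#4+#7: weight 2+6+4+10+2=24, value 30+15+28+14+12=99
- #1+#3+#5+#6+#7: weight 2+4+7+9+2=24, value 30+28+17+11+12=98
- #1+#2+#3+#6+#7: weight 2+6+4+9+2=23, value 30+15+28+11+12=96
Best: 102 pts.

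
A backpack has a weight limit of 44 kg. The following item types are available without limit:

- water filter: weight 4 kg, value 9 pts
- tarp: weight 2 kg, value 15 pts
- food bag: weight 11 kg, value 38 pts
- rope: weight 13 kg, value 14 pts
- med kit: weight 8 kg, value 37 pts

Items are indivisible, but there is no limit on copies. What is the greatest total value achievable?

Best value-per-unit is tarp at 15/2, and filling with it alone uses weight 22×2=44. No mix of the others beats 22×15 = 330.

330 pts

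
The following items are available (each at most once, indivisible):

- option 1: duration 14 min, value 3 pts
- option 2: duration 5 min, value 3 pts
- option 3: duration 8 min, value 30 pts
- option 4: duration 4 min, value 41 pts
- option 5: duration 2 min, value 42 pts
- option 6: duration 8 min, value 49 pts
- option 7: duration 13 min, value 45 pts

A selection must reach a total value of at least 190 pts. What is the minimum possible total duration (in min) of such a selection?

35

Subsets with value ≥ 190, sorted by total duration:
- option 3+option 4+option 5+option 6+option 7: duration 35, value 207
- option 2+option 3+option 4+option 5+option 6+option 7: duration 40, value 210
- option 1+option 3+option 4+option 5+option 6+option 7: duration 49, value 210
- option 1+option 2+option 3+option 4+option 5+option 6+option 7: duration 54, value 213
Minimum duration: 35 min.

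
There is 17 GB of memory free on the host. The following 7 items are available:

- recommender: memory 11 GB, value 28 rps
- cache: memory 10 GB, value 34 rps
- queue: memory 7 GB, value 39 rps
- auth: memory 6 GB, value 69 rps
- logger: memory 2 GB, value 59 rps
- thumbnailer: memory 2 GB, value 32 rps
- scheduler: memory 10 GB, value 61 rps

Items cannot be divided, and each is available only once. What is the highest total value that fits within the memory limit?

199 rps

Check high-value combinations within 17 GB:
- queue+auth+logger+thumbnailer: memory 7+6+2+2=17, value 39+69+59+32=199
- queue+auth+logger: memory 7+6+2=15, value 39+69+59=167
- auth+logger+thumbnailer: memory 6+2+2=10, value 69+59+32=160
Best: 199 rps.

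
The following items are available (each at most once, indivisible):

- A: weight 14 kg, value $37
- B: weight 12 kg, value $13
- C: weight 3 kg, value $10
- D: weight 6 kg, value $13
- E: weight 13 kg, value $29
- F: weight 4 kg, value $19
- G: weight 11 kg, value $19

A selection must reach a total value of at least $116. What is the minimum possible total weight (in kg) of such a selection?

Subsets with value ≥ 116, sorted by total weight:
- A+D+E+F+G: weight 48, value 117
- A+C+D+E+F+G: weight 51, value 127
Minimum weight: 48 kg.

48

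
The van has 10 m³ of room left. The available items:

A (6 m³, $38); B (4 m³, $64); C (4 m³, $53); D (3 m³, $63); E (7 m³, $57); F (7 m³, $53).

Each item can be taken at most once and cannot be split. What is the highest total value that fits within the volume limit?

$127

Check high-value combinations within 10 m³:
- B+D: volume 4+3=7, value 64+63=127
- D+E: volume 3+7=10, value 63+57=120
- B+C: volume 4+4=8, value 64+53=117
- C+D: volume 4+3=7, value 53+63=116
Best: $127.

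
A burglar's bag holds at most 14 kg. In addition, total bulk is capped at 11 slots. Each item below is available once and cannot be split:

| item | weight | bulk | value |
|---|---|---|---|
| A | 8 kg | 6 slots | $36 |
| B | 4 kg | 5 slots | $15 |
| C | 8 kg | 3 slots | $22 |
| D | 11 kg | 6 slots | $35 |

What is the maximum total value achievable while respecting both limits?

Feasible sets respecting both limits:
- A+B: weight 12, bulk 11, value 51
- B+C: weight 12, bulk 8, value 37
- A: weight 8, bulk 6, value 36
- D: weight 11, bulk 6, value 35
Best: $51.

$51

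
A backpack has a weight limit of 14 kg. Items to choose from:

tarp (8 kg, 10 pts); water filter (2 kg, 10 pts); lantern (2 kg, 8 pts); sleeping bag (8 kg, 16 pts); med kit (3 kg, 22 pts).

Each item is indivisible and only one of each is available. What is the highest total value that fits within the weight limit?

Check high-value combinations within 14 kg:
- water filter+sleeping bag+med kit: weight 2+8+3=13, value 10+16+22=48
- lantern+sleeping bag+med kit: weight 2+8+3=13, value 8+16+22=46
- tarp+water filter+med kit: weight 8+2+3=13, value 10+10+22=42
Best: 48 pts.

48 pts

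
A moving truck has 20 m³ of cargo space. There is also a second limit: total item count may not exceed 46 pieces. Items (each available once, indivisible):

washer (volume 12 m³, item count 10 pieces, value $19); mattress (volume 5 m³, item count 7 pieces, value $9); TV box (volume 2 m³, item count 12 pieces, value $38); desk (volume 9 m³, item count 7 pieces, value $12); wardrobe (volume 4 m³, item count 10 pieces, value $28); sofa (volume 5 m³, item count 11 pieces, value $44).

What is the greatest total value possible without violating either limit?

$122

Feasible sets respecting both limits:
- TV box+desk+wardrobe+sofa: volume 20, item count 40, value 122
- mattress+TV box+wardrobe+sofa: volume 16, item count 40, value 119
- TV box+wardrobe+sofa: volume 11, item count 33, value 110
- washer+TV box+sofa: volume 19, item count 33, value 101
Best: $122.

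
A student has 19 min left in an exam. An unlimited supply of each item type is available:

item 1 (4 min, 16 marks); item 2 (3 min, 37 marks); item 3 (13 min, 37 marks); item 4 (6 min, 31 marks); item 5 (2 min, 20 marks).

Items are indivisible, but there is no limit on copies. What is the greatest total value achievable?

Best value-per-unit is item 2 at 37/3; filling with it alone gives 6×37 = 222.
Optimal mix: 5×item 2 + 2×item 5 → time 19, value 225.

225 marks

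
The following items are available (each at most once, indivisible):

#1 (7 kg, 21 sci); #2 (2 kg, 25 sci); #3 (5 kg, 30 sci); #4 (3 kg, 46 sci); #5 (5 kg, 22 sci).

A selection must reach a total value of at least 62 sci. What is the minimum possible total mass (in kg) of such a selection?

Subsets with value ≥ 62, sorted by total mass:
- #2+#4: mass 5, value 71
- #3+#4: mass 8, value 76
Minimum mass: 5 kg.

5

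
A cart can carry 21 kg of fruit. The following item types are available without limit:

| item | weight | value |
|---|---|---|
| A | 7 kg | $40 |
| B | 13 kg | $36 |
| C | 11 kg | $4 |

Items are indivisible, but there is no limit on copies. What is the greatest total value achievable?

$120

Best value-per-unit is A at 40/7, and filling with it alone uses weight 3×7=21. No mix of the others beats 3×40 = 120.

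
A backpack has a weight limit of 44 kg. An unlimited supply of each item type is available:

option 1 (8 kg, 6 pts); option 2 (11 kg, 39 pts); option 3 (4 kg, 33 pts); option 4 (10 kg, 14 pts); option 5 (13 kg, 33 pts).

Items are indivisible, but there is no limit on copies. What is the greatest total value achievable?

363 pts

Best value-per-unit is option 3 at 33/4, and filling with it alone uses weight 11×4=44. No mix of the others beats 11×33 = 363.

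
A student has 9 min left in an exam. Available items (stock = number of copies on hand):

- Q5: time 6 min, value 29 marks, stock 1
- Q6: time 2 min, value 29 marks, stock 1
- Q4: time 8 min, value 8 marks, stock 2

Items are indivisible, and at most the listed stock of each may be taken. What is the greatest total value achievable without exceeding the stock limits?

58 marks

Best selections within time 9 and stock limits:
- 1×Q5 + 1×Q6: time 8, value 58
- 1×Q6: time 2, value 29
- 1×Q5: time 6, value 29
- 1×Q4: time 8, value 8
Best: 58 marks.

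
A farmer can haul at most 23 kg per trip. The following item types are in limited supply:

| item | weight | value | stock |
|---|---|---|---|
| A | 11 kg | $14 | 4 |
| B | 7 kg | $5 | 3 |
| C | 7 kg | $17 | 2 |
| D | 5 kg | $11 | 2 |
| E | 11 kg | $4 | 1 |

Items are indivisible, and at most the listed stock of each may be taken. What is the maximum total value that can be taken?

$45

Top feasible selections:
- 2×C + 1×D: weight 19, value 45
- 1×A + 1×C + 1×D: weight 23, value 42
- 1×C + 2×D: weight 17, value 39
Best: $45.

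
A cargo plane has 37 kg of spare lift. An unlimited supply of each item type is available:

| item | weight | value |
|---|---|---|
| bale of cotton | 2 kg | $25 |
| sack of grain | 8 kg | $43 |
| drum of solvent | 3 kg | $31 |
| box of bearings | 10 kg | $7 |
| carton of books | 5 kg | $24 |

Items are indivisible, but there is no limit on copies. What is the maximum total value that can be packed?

$456

Best value-per-unit is bale of cotton at 25/2; filling with it alone gives 18×25 = 450.
Optimal mix: 17×bale of cotton + 1×drum of solvent → weight 37, value 456.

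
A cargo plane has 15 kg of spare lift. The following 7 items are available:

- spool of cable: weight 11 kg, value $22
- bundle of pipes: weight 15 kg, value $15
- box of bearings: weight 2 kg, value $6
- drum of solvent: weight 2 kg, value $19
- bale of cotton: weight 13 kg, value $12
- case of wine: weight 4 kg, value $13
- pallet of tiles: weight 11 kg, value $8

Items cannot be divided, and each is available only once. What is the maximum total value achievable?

$47

Check high-value combinations within 15 kg:
- spool of cable+box of bearings+drum of solvent: weight 11+2+2=15, value 22+6+19=47
- spool of cable+drum of solvent: weight 11+2=13, value 22+19=41
- box of bearings+drum of solvent+case of wine: weight 2+2+4=8, value 6+19+13=38
- spool of cable+case of wine: weight 11+4=15, value 22+13=35
- box of bearings+drum of solvent+pallet of tiles: weight 2+2+11=15, value 6+19+8=33
Best: $47.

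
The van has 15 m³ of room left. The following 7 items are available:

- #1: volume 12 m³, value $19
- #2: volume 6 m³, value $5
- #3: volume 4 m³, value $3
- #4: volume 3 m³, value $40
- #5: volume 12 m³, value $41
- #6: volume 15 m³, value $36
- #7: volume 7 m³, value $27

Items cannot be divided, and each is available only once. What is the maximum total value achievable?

Check high-value combinations within 15 m³:
- #4+#5: volume 3+12=15, value 40+41=81
- #3+#4+#7: volume 4+3+7=14, value 3+40+27=70
- #4+#7: volume 3+7=10, value 40+27=67
- #1+#4: volume 12+3=15, value 19+40=59
Best: $81.

$81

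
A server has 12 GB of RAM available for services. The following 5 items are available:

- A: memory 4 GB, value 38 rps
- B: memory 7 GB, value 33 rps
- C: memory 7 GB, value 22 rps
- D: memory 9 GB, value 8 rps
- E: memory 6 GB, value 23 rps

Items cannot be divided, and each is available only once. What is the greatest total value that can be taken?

Check high-value combinations within 12 GB:
- A+B: memory 4+7=11, value 38+33=71
- A+E: memory 4+6=10, value 38+23=61
- A+C: memory 4+7=11, value 38+22=60
- A: memory 4, value 38
Best: 71 rps.

71 rps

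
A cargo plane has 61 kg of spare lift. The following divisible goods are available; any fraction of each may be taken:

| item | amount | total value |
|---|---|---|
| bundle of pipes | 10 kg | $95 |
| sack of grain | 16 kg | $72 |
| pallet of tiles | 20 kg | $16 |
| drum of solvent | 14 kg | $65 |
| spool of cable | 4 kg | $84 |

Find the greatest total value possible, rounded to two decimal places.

Take in order of value per unit:
- spool of cable (84/4 per unit): all 4 → value 84, running total 84.00
- bundle of pipes (95/10 per unit): all 10 → value 95, running total 179.00
- drum of solvent (65/14 per unit): all 14 → value 65, running total 244.00
- sack of grain (72/16 per unit): all 16 → value 72, running total 316.00
- pallet of tiles (16/20 per unit): 17 of 20 → value 17×16/20 = 13.6000, running total 329.60
Total 329.60.

329.60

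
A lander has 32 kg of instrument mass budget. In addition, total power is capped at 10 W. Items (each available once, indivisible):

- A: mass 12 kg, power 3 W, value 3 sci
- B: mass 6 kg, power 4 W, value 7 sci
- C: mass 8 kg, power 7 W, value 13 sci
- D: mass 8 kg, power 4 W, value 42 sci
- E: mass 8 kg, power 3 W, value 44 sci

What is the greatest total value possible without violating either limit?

Feasible sets respecting both limits:
- A+D+E: mass 28, power 10, value 89
- D+E: mass 16, power 7, value 86
- C+E: mass 16, power 10, value 57
- A+B+E: mass 26, power 10, value 54
Best: 89 sci.

89 sci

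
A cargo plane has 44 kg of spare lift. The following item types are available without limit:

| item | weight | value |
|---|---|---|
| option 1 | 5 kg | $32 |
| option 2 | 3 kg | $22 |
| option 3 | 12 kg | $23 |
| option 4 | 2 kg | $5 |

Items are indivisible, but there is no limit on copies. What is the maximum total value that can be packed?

$318

Best value-per-unit is option 2 at 22/3; filling with it alone gives 14×22 = 308.
Optimal mix: 1×option 1 + 13×option 2 → weight 44, value 318.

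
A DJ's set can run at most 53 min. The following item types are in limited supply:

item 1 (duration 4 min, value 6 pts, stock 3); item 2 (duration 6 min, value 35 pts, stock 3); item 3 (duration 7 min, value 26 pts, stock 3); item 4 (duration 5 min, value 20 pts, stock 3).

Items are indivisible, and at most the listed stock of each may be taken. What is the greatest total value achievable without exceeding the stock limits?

229 pts

Top feasible selections:
- 1×item 1 + 3×item 2 + 3×item 3 + 2×item 4: duration 53, value 229
- 3×item 2 + 3×item 3 + 2×item 4: duration 49, value 223
- 1×item 1 + 3×item 2 + 2×item 3 + 3×item 4: duration 51, value 223
- 3×item 2 + 2×item 3 + 3×item 4: duration 47, value 217
Best: 229 pts.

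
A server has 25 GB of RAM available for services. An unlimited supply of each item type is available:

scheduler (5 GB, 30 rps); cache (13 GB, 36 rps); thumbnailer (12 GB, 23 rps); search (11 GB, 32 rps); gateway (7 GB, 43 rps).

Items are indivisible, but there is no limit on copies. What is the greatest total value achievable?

150 rps

Best value-per-unit is gateway at 43/7; filling with it alone gives 3×43 = 129.
Optimal mix: 5×scheduler → memory 25, value 150.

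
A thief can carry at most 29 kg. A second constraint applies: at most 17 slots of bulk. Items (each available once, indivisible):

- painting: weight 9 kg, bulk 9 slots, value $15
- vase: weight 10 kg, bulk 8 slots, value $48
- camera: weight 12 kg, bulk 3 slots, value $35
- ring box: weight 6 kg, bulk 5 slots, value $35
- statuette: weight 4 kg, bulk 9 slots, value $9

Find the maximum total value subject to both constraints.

$118

Feasible sets respecting both limits:
- vase+camera+ring box: weight 28, bulk 16, value 118
- painting+camera+ring box: weight 27, bulk 17, value 85
- vase+camera: weight 22, bulk 11, value 83
- vase+ring box: weight 16, bulk 13, value 83
Best: $118.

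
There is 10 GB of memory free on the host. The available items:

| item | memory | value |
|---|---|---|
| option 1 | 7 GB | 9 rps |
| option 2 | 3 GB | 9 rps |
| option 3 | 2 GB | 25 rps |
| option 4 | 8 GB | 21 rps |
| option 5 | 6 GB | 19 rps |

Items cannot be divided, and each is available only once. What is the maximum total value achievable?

46 rps

Check high-value combinations within 10 GB:
- option 3+option 4: memory 2+8=10, value 25+21=46
- option 3+option 5: memory 2+6=8, value 25+19=44
- option 2+option 3: memory 3+2=5, value 9+25=34
- option 1+option 3: memory 7+2=9, value 9+25=34
- option 2+option 5: memory 3+6=9, value 9+19=28
Best: 46 rps.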